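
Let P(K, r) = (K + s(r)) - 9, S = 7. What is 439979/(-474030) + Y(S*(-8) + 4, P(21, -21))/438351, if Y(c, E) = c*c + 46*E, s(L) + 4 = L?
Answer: -63955642483/69263841510 ≈ -0.92336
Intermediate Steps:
s(L) = -4 + L
P(K, r) = -13 + K + r (P(K, r) = (K + (-4 + r)) - 9 = (-4 + K + r) - 9 = -13 + K + r)
Y(c, E) = c² + 46*E
439979/(-474030) + Y(S*(-8) + 4, P(21, -21))/438351 = 439979/(-474030) + ((7*(-8) + 4)² + 46*(-13 + 21 - 21))/438351 = 439979*(-1/474030) + ((-56 + 4)² + 46*(-13))*(1/438351) = -439979/474030 + ((-52)² - 598)*(1/438351) = -439979/474030 + (2704 - 598)*(1/438351) = -439979/474030 + 2106*(1/438351) = -439979/474030 + 702/146117 = -63955642483/69263841510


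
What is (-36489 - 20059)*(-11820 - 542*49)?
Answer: 2170199144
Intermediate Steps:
(-36489 - 20059)*(-11820 - 542*49) = -56548*(-11820 - 26558) = -56548*(-38378) = 2170199144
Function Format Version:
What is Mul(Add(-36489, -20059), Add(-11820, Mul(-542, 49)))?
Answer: 2170199144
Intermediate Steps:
Mul(Add(-36489, -20059), Add(-11820, Mul(-542, 49))) = Mul(-56548, Add(-11820, -26558)) = Mul(-56548, -38378) = 2170199144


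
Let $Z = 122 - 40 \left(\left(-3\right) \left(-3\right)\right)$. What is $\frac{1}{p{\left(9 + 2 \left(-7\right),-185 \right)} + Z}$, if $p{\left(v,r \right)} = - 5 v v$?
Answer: $- \frac{1}{363} \approx -0.0027548$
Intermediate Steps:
$p{\left(v,r \right)} = - 5 v^{2}$
$Z = -238$ ($Z = 122 - 360 = -238$)
$\frac{1}{p{\left(9 + 2 \left(-7\right),-185 \right)} + Z} = \frac{1}{- 5 \left(9 + 2 \left(-7\right)\right)^{2} - 238} = \frac{1}{- 5 \left(9 - 14\right)^{2} - 238} = \frac{1}{- 5 \left(-5\right)^{2} - 238} = \frac{1}{\left(-5\right) 25 - 238} = \frac{1}{-125 - 238} = \frac{1}{-363} = - \frac{1}{363}$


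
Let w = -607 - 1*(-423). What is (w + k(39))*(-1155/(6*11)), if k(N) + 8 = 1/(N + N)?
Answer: 524125/156 ≈ 3359.8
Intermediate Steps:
w = -184 (w = -607 + 423 = -184)
k(N) = -8 + 1/(2*N) (k(N) = -8 + 1/(N + N) = -8 + 1/(2*N))
(w + k(39))*(-1155/(6*11)) = (-184 + (-8 + (½)/39))*(-1155/(6*11)) = (-184 + (-8 + (½)*(1/39)))*(-1155/66) = (-184 + (-8 + 1/78))*(-1155*1/66) = (-184 - 623/78)*(-35/2) = -14975/78*(-35/2) = 524125/156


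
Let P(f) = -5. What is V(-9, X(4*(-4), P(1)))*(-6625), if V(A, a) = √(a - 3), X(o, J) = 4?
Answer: -6625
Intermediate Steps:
V(A, a) = √(-3 + a)
V(-9, X(4*(-4), P(1)))*(-6625) = √(-3 + 4)*(-6625) = √1*(-6625) = 1*(-6625) = -6625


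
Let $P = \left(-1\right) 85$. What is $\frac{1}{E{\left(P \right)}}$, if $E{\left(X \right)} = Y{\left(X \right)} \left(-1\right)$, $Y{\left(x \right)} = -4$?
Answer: $\frac{1}{4} \approx 0.25$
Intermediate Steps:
$P = -85$
$E{\left(X \right)} = 4$ ($E{\left(X \right)} = \left(-4\right) \left(-1\right) = 4$)
$\frac{1}{E{\left(P \right)}} = \frac{1}{4}$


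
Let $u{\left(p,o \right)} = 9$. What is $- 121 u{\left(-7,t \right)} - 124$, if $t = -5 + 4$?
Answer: $-1213$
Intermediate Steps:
$t = -1$
$- 121 u{\left(-7,t \right)} - 124 = \left(-121\right) 9 - 124 = -1089 - 124 = -1213$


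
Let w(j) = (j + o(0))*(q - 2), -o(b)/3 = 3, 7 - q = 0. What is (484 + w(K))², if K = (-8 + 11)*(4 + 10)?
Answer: 421201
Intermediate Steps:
q = 7 (q = 7 - 1*0 = 7 + 0 = 7)
o(b) = -9 (o(b) = -3*3 = -9)
K = 42 (K = 3*14 = 42)
w(j) = -45 + 5*j (w(j) = (j - 9)*(7 - 2) = (-9 + j)*5 = -45 + 5*j)
(484 + w(K))² = (484 + (-45 + 5*42))² = (484 + (-45 + 210))² = (484 + 165)² = 649² = 421201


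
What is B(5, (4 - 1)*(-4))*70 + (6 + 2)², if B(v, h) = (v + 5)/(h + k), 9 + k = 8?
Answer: 132/13 ≈ 10.154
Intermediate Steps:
k = -1 (k = -9 + 8 = -1)
B(v, h) = (5 + v)/(-1 + h) (B(v, h) = (v + 5)/(h - 1) = (5 + v)/(-1 + h))
B(5, (4 - 1)*(-4))*70 + (6 + 2)² = ((5 + 5)/(-1 + (4 - 1)*(-4)))*70 + (6 + 2)² = (10/(-1 + 3*(-4)))*70 + 8² = (10/(-1 - 12))*70 + 64 = (10/(-13))*70 + 64 = -1/13*10*70 + 64 = -10/13*70 + 64 = -700/13 + 64 = 132/13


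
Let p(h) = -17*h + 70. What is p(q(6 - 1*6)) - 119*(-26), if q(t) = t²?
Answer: 3164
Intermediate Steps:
p(h) = 70 - 17*h
p(q(6 - 1*6)) - 119*(-26) = (70 - 17*(6 - 1*6)²) - 119*(-26) = (70 - 17*(6 - 6)²) - 1*(-3094) = (70 - 17*0²) + 3094 = (70 - 17*0) + 3094 = (70 + 0) + 3094 = 70 + 3094 = 3164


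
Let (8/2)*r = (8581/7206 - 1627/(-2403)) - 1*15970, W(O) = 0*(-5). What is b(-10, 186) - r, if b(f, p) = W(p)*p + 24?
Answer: 92722266961/23088024 ≈ 4016.0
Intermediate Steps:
W(O) = 0
b(f, p) = 24 (b(f, p) = 0*p + 24 = 0 + 24 = 24)
r = -92168154385/23088024 (r = ((8581/7206 - 1627/(-2403)) - 1*15970)/4 = ((8581*(1/7206) - 1627*(-1/2403)) - 15970)/4 = ((8581/7206 + 1627/2403) - 15970)/4 = (10781435/5772006 - 15970)/4 = (¼)*(-92168154385/5772006) = -92168154385/23088024 ≈ -3992.0)
b(-10, 186) - r = 24 - 1*(-92168154385/23088024) = 24 + 92168154385/23088024 = 92722266961/23088024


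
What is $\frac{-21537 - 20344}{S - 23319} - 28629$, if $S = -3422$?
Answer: $- \frac{765526208}{26741} \approx -28627.0$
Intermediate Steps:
$\frac{-21537 - 20344}{S - 23319} - 28629 = \frac{-21537 - 20344}{-3422 - 23319} - 28629 = - \frac{41881}{-26741} - 28629 = \left(-41881\right) \left(- \frac{1}{26741}\right) - 28629 = \frac{41881}{26741} - 28629 = - \frac{765526208}{26741}$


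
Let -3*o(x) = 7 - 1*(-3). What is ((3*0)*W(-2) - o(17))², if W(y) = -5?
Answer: 100/9 ≈ 11.111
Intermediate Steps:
o(x) = -10/3 (o(x) = -(7 - 1*(-3))/3 = -(7 + 3)/3 = -⅓*10 = -10/3)
((3*0)*W(-2) - o(17))² = ((3*0)*(-5) - 1*(-10/3))² = (0*(-5) + 10/3)² = (0 + 10/3)² = (10/3)² = 100/9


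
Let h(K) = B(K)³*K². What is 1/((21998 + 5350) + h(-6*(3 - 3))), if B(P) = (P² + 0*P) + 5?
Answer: 1/27348 ≈ 3.6566e-5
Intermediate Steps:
B(P) = 5 + P² (B(P) = (P² + 0) + 5 = P² + 5 = 5 + P²)
h(K) = K²*(5 + K²)³ (h(K) = (5 + K²)³*K² = K²*(5 + K²)³)
1/((21998 + 5350) + h(-6*(3 - 3))) = 1/((21998 + 5350) + (-6*(3 - 3))²*(5 + (-6*(3 - 3))²)³) = 1/(27348 + (-6*0)²*(5 + (-6*0)²)³) = 1/(27348 + 0²*(5 + 0²)³) = 1/(27348 + 0*(5 + 0)³) = 1/(27348 + 0*5³) = 1/(27348 + 0*125) = 1/(27348 + 0) = 1/27348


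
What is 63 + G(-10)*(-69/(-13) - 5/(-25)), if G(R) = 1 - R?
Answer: 8033/65 ≈ 123.58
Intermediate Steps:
63 + G(-10)*(-69/(-13) - 5/(-25)) = 63 + (1 - 1*(-10))*(-69/(-13) - 5/(-25)) = 63 + (1 + 10)*(-69*(-1/13) - 5*(-1/25)) = 63 + 11*(69/13 + ⅕) = 63 + 11*(358/65) = 63 + 3938/65 = 8033/65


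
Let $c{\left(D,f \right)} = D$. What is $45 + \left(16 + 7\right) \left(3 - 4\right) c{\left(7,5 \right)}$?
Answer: $-116$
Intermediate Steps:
$45 + \left(16 + 7\right) \left(3 - 4\right) c{\left(7,5 \right)} = 45 + \left(16 + 7\right) \left(3 - 4\right) 7 = 45 + 23 \left(-1\right) 7 = 45 - 161 = -116$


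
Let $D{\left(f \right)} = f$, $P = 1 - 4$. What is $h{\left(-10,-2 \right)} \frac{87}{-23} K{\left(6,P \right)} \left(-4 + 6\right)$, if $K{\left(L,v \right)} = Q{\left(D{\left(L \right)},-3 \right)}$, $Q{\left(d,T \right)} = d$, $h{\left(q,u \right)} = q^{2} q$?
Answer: $\frac{1044000}{23} \approx 45391.0$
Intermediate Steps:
$P = -3$ ($P = 1 - 4 = -3$)
$h{\left(q,u \right)} = q^{3}$
$K{\left(L,v \right)} = L$
$h{\left(-10,-2 \right)} \frac{87}{-23} K{\left(6,P \right)} \left(-4 + 6\right) = \left(-10\right)^{3} \frac{87}{-23} \cdot 6 \left(-4 + 6\right) = - 1000 \cdot 87 \left(- \frac{1}{23}\right) 6 \cdot 2 = \left(-1000\right) \left(- \frac{87}{23}\right) 12 = \frac{87000}{23} \cdot 12 = \frac{1044000}{23}$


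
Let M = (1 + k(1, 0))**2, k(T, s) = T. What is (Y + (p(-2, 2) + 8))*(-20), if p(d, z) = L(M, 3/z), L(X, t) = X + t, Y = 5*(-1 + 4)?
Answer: -570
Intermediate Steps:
M = 4 (M = (1 + 1)**2 = 2**2 = 4)
Y = 15 (Y = 5*3 = 15)
p(d, z) = 4 + 3/z
(Y + (p(-2, 2) + 8))*(-20) = (15 + ((4 + 3/2) + 8))*(-20) = (15 + (11/2 + 8))*(-20) = (15 + 27/2)*(-20) = (57/2)*(-20) = -570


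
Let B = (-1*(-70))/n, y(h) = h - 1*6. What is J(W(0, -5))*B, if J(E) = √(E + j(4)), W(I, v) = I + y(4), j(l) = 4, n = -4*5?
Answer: -7*√2/2 ≈ -4.9497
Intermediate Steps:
n = -20
y(h) = -6 + h (y(h) = h - 6 = -6 + h)
W(I, v) = -2 + I (W(I, v) = I + (-6 + 4) = I - 2 = -2 + I)
J(E) = √(4 + E) (J(E) = √(E + 4) = √(4 + E))
B = -7/2 (B = -1*(-70)/(-20) = 70*(-1/20) = -7/2 ≈ -3.5000)
J(W(0, -5))*B = √(4 + (-2 + 0))*(-7/2) = √(4 - 2)*(-7/2) = √2*(-7/2) = -7*√2/2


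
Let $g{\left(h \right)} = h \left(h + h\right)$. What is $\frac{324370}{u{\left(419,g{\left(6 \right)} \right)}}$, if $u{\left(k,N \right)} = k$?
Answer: $\frac{324370}{419} \approx 774.15$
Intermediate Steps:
$g{\left(h \right)} = 2 h^{2}$ ($g{\left(h \right)} = h 2 h = 2 h^{2}$)
$\frac{324370}{u{\left(419,g{\left(6 \right)} \right)}} = \frac{324370}{419}$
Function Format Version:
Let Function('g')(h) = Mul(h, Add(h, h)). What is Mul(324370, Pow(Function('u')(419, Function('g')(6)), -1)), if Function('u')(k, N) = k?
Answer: Rational(324370, 419) ≈ 774.15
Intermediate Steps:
Function('g')(h) = Mul(2, Pow(h, 2)) (Function('g')(h) = Mul(h, Mul(2, h)) = Mul(2, Pow(h, 2)))
Mul(324370, Pow(Function('u')(419, Function('g')(6)), -1)) = Mul(324370, Pow(419, -1)) = Mul(324370, Rational(1, 419)) = Rational(324370, 419)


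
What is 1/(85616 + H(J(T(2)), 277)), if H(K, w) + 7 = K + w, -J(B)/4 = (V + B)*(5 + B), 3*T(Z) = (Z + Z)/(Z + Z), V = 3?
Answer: 9/772334 ≈ 1.1653e-5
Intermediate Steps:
T(Z) = ⅓ (T(Z) = ((Z + Z)/(Z + Z))/3 = ((2*Z)/((2*Z)))/3 = ((2*Z)*(1/(2*Z)))/3 = (⅓)*1 = ⅓)
J(B) = -4*(3 + B)*(5 + B)
H(K, w) = -7 + K + w (H(K, w) = -7 + (K + w) = -7 + K + w)
1/(85616 + H(J(T(2)), 277)) = 1/(85616 + (-7 + (-60 - 32*⅓ - 4*(⅓)²) + 277)) = 1/(85616 + (-7 + (-60 - 32/3 - 4*⅑) + 277)) = 1/(85616 + (-7 + (-60 - 32/3 - 4/9) + 277)) = 1/(85616 + (-7 - 640/9 + 277)) = 1/(85616 + 1790/9) = 1/(772334/9) = 9/772334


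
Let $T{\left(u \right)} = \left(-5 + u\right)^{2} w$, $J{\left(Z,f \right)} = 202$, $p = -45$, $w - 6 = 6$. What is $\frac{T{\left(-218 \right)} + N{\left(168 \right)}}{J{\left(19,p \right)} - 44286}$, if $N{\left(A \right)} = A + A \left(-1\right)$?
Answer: $- \frac{149187}{11021} \approx -13.537$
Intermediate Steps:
$w = 12$ ($w = 6 + 6 = 12$)
$N{\left(A \right)} = 0$ ($N{\left(A \right)} = A - A = 0$)
$T{\left(u \right)} = 12 \left(-5 + u\right)^{2}$ ($T{\left(u \right)} = \left(-5 + u\right)^{2} \cdot 12 = 12 \left(-5 + u\right)^{2}$)
$\frac{T{\left(-218 \right)} + N{\left(168 \right)}}{J{\left(19,p \right)} - 44286} = \frac{12 \left(-5 - 218\right)^{2} + 0}{202 - 44286} = \frac{12 \left(-223\right)^{2} + 0}{-44084} = \left(12 \cdot 49729 + 0\right) \left(- \frac{1}{44084}\right) = \left(596748 + 0\right) \left(- \frac{1}{44084}\right) = 596748 \left(- \frac{1}{44084}\right) = - \frac{149187}{11021}$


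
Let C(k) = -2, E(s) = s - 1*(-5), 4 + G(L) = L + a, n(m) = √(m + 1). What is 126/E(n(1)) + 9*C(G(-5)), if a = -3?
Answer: 216/23 - 126*√2/23 ≈ 1.6439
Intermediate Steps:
n(m) = √(1 + m)
G(L) = -7 + L (G(L) = -4 + (L - 3) = -4 + (-3 + L) = -7 + L)
E(s) = 5 + s (E(s) = s + 5 = 5 + s)
126/E(n(1)) + 9*C(G(-5)) = 126/(5 + √(1 + 1)) + 9*(-2) = 126/(5 + √2) - 18 = -18 + 126/(5 + √2)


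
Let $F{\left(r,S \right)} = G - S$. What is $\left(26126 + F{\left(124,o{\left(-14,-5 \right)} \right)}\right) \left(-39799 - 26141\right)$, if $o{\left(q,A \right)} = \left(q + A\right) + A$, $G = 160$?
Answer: $-1734881400$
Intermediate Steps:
$o{\left(q,A \right)} = q + 2 A$ ($o{\left(q,A \right)} = \left(A + q\right) + A = q + 2 A$)
$F{\left(r,S \right)} = 160 - S$
$\left(26126 + F{\left(124,o{\left(-14,-5 \right)} \right)}\right) \left(-39799 - 26141\right) = \left(26126 + \left(160 - \left(-14 + 2 \left(-5\right)\right)\right)\right) \left(-39799 - 26141\right) = \left(26126 + \left(160 - \left(-14 - 10\right)\right)\right) \left(-65940\right) = \left(26126 + \left(160 - -24\right)\right) \left(-65940\right) = \left(26126 + \left(160 + 24\right)\right) \left(-65940\right) = \left(26126 + 184\right) \left(-65940\right) = 26310 \left(-65940\right) = -1734881400$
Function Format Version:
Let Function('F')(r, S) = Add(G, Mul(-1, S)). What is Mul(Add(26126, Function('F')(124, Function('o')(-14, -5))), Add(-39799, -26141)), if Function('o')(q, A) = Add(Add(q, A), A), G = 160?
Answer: -1734881400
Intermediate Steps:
Function('o')(q, A) = Add(q, Mul(2, A)) (Function('o')(q, A) = Add(Add(A, q), A) = Add(q, Mul(2, A)))
Function('F')(r, S) = Add(160, Mul(-1, S))
Mul(Add(26126, Function('F')(124, Function('o')(-14, -5))), Add(-39799, -26141)) = Mul(Add(26126, Add(160, Mul(-1, Add(-14, Mul(2, -5))))), Add(-39799, -26141)) = Mul(Add(26126, Add(160, Mul(-1, Add(-14, -10)))), -65940) = Mul(Add(26126, Add(160, Mul(-1, -24))), -65940) = Mul(Add(26126, Add(160, 24)), -65940) = Mul(Add(26126, 184), -65940) = Mul(26310, -65940) = -1734881400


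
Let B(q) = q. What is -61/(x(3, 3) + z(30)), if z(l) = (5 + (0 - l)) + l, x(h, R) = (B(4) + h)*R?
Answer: -61/26 ≈ -2.3462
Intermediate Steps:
x(h, R) = R*(4 + h) (x(h, R) = (4 + h)*R = R*(4 + h))
z(l) = 5 (z(l) = (5 - l) + l = 5)
-61/(x(3, 3) + z(30)) = -61/(3*(4 + 3) + 5) = -61/(3*7 + 5) = -61/(21 + 5) = -61/26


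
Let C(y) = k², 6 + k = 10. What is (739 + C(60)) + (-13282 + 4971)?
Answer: -7556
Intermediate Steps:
k = 4 (k = -6 + 10 = 4)
C(y) = 16 (C(y) = 4² = 16)
(739 + C(60)) + (-13282 + 4971) = (739 + 16) + (-13282 + 4971) = 755 - 8311 = -7556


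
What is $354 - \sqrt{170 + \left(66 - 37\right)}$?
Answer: $354 - \sqrt{199} \approx 339.89$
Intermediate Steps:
$354 - \sqrt{170 + \left(66 - 37\right)} = 354 - \sqrt{170 + 29} = 354 - \sqrt{199}$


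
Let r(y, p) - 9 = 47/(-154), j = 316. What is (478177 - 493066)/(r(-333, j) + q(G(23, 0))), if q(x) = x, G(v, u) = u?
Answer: -2292906/1339 ≈ -1712.4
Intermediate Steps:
r(y, p) = 1339/154 (r(y, p) = 9 + 47/(-154) = 9 + 47*(-1/154) = 9 - 47/154 = 1339/154)
(478177 - 493066)/(r(-333, j) + q(G(23, 0))) = (478177 - 493066)/(1339/154 + 0) = -14889/1339/154 = -14889*154/1339 = -2292906/1339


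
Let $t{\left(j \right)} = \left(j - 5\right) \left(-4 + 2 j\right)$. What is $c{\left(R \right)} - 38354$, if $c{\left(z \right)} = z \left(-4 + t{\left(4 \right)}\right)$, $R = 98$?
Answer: $-39138$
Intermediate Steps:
$t{\left(j \right)} = \left(-5 + j\right) \left(-4 + 2 j\right)$
$c{\left(z \right)} = - 8 z$ ($c{\left(z \right)} = z \left(-4 + \left(20 - 56 + 2 \cdot 4^{2}\right)\right) = z \left(-4 + \left(20 - 56 + 2 \cdot 16\right)\right) = z \left(-4 + \left(20 - 56 + 32\right)\right) = z \left(-4 - 4\right) = z \left(-8\right) = - 8 z$)
$c{\left(R \right)} - 38354 = \left(-8\right) 98 - 38354 = -784 - 38354 = -39138$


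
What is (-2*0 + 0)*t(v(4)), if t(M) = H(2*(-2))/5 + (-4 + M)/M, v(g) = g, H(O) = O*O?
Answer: 0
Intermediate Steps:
H(O) = O²
t(M) = 16/5 + (-4 + M)/M (t(M) = (2*(-2))²/5 + (-4 + M)/M = (-4)²*(⅕) + (-4 + M)/M = 16*(⅕) + (-4 + M)/M = 16/5 + (-4 + M)/M)
(-2*0 + 0)*t(v(4)) = (-2*0 + 0)*(21/5 - 4/4) = (0 + 0)*(21/5 - 4*¼) = 0*(21/5 - 1) = 0*(16/5) = 0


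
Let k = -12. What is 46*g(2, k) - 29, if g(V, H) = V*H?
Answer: -1133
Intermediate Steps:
g(V, H) = H*V
46*g(2, k) - 29 = 46*(-12*2) - 29 = 46*(-24) - 29 = -1104 - 29 = -1133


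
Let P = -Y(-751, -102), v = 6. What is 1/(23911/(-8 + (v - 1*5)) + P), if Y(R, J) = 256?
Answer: -7/25703 ≈ -0.00027234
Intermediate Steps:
P = -256 (P = -1*256 = -256)
1/(23911/(-8 + (v - 1*5)) + P) = 1/(23911/(-8 + (6 - 1*5)) - 256) = 1/(23911/(-8 + (6 - 5)) - 256) = 1/(23911/(-8 + 1) - 256) = 1/(23911/(-7) - 256) = 1/(23911*(-⅐) - 256) = 1/(-23911/7 - 256) = 1/(-25703/7) = -7/25703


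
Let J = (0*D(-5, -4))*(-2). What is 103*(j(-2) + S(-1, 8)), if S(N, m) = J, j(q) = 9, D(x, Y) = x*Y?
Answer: 927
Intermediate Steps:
D(x, Y) = Y*x
J = 0 (J = (0*(-4*(-5)))*(-2) = (0*20)*(-2) = 0*(-2) = 0)
S(N, m) = 0
103*(j(-2) + S(-1, 8)) = 103*(9 + 0) = 103*9 = 927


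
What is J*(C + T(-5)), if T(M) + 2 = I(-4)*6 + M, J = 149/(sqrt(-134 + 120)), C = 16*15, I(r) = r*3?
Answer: -3427*I*sqrt(14)/2 ≈ -6411.3*I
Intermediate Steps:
I(r) = 3*r
C = 240
J = -149*I*sqrt(14)/14 (J = 149/(sqrt(-14)) = 149/((I*sqrt(14))) = 149*(-I*sqrt(14)/14) = -149*I*sqrt(14)/14 ≈ -39.822*I)
T(M) = -74 + M (T(M) = -2 + ((3*(-4))*6 + M) = -2 + (-12*6 + M) = -2 + (-72 + M) = -74 + M)
J*(C + T(-5)) = (-149*I*sqrt(14)/14)*(240 + (-74 - 5)) = (-149*I*sqrt(14)/14)*(240 - 79) = -149*I*sqrt(14)/14*161 = -3427*I*sqrt(14)/2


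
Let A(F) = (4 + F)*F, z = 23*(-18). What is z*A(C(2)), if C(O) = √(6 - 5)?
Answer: -2070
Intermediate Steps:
z = -414
C(O) = 1 (C(O) = √1 = 1)
A(F) = F*(4 + F)
z*A(C(2)) = -414*(4 + 1) = -414*5 = -2070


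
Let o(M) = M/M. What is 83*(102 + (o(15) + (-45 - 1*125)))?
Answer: -5561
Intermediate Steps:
o(M) = 1
83*(102 + (o(15) + (-45 - 1*125))) = 83*(102 + (1 + (-45 - 1*125))) = 83*(102 + (1 + (-45 - 125))) = 83*(102 + (1 - 170)) = 83*(102 - 169) = 83*(-67) = -5561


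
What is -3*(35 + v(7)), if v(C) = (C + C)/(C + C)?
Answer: -108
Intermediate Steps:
v(C) = 1 (v(C) = (2*C)/((2*C)) = (2*C)*(1/(2*C)) = 1)
-3*(35 + v(7)) = -3*(35 + 1) = -3*36 = -108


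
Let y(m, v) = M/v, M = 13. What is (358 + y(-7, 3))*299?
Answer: 325013/3 ≈ 1.0834e+5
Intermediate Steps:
y(m, v) = 13/v
(358 + y(-7, 3))*299 = (358 + 13/3)*299 = (1087/3)*299 = 325013/3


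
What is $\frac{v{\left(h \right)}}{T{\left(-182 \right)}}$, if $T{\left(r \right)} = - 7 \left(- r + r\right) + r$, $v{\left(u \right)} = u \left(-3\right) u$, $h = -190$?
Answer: $\frac{54150}{91} \approx 595.05$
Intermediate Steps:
$v{\left(u \right)} = - 3 u^{2}$ ($v{\left(u \right)} = - 3 u u = - 3 u^{2}$)
$T{\left(r \right)} = r$ ($T{\left(r \right)} = \left(-7\right) 0 + r = 0 + r = r$)
$\frac{v{\left(h \right)}}{T{\left(-182 \right)}} = \frac{\left(-3\right) \left(-190\right)^{2}}{-182} = \left(-3\right) 36100 \left(- \frac{1}{182}\right) = \left(-108300\right) \left(- \frac{1}{182}\right) = \frac{54150}{91}$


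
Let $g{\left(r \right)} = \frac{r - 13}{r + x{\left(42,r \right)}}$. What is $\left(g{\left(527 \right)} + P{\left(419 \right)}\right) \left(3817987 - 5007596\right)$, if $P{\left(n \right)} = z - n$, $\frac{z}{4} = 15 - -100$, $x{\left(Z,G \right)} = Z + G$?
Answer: $- \frac{27033864525}{548} \approx -4.9332 \cdot 10^{7}$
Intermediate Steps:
$x{\left(Z,G \right)} = G + Z$
$g{\left(r \right)} = \frac{-13 + r}{42 + 2 r}$ ($g{\left(r \right)} = \frac{r - 13}{r + \left(r + 42\right)} = \frac{-13 + r}{r + \left(42 + r\right)} = \frac{-13 + r}{42 + 2 r}$)
$z = 460$ ($z = 4 \left(15 - -100\right) = 4 \left(15 + 100\right) = 4 \cdot 115 = 460$)
$P{\left(n \right)} = 460 - n$
$\left(g{\left(527 \right)} + P{\left(419 \right)}\right) \left(3817987 - 5007596\right) = \left(\frac{-13 + 527}{2 \left(21 + 527\right)} + \left(460 - 419\right)\right) \left(3817987 - 5007596\right) = \left(\frac{1}{2} \cdot \frac{1}{548} \cdot 514 + \left(460 - 419\right)\right) \left(-1189609\right) = \left(\frac{1}{2} \cdot \frac{1}{548} \cdot 514 + 41\right) \left(-1189609\right) = \left(\frac{257}{548} + 41\right) \left(-1189609\right) = \frac{22725}{548} \left(-1189609\right) = - \frac{27033864525}{548}$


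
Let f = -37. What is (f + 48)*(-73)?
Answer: -803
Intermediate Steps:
(f + 48)*(-73) = (-37 + 48)*(-73) = 11*(-73) = -803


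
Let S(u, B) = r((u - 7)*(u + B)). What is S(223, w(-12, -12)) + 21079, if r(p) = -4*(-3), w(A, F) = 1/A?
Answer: 21091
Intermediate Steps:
r(p) = 12
S(u, B) = 12
S(223, w(-12, -12)) + 21079 = 12 + 21079 = 21091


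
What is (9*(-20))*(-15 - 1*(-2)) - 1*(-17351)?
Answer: 19691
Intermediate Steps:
(9*(-20))*(-15 - 1*(-2)) - 1*(-17351) = -180*(-15 + 2) + 17351 = -180*(-13) + 17351 = 2340 + 17351 = 19691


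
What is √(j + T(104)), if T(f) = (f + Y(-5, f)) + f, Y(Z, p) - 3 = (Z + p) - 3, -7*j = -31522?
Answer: √235697/7 ≈ 69.355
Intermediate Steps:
j = 31522/7 (j = -⅐*(-31522) = 31522/7 ≈ 4503.1)
Y(Z, p) = Z + p (Y(Z, p) = 3 + ((Z + p) - 3) = 3 + (-3 + Z + p) = Z + p)
T(f) = -5 + 3*f (T(f) = (f + (-5 + f)) + f = (-5 + 2*f) + f = -5 + 3*f)
√(j + T(104)) = √(31522/7 + (-5 + 3*104)) = √(31522/7 + (-5 + 312)) = √(31522/7 + 307) = √(33671/7) = √235697/7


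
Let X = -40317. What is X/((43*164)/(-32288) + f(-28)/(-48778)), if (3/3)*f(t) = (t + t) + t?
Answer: 7937127478536/42658783 ≈ 1.8606e+5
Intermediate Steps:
f(t) = 3*t (f(t) = (t + t) + t = 2*t + t = 3*t)
X/((43*164)/(-32288) + f(-28)/(-48778)) = -40317/((43*164)/(-32288) + (3*(-28))/(-48778)) = -40317/(7052*(-1/32288) - 84*(-1/48778)) = -40317/(-1763/8072 + 42/24389) = -40317/(-42658783/196868008) = -40317*(-196868008/42658783) = 7937127478536/42658783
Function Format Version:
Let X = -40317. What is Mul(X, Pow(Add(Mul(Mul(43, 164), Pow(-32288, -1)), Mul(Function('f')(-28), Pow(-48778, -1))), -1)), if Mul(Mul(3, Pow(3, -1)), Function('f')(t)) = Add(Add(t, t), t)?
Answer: Rational(7937127478536, 42658783) ≈ 1.8606e+5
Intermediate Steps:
Function('f')(t) = Mul(3, t) (Function('f')(t) = Add(Add(t, t), t) = Add(Mul(2, t), t) = Mul(3, t))
Mul(X, Pow(Add(Mul(Mul(43, 164), Pow(-32288, -1)), Mul(Function('f')(-28), Pow(-48778, -1))), -1)) = Mul(-40317, Pow(Add(Mul(Mul(43, 164), Pow(-32288, -1)), Mul(Mul(3, -28), Pow(-48778, -1))), -1)) = Mul(-40317, Pow(Add(Mul(7052, Rational(-1, 32288)), Mul(-84, Rational(-1, 48778))), -1)) = Mul(-40317, Pow(Add(Rational(-1763, 8072), Rational(42, 24389)), -1)) = Mul(-40317, Pow(Rational(-42658783, 196868008), -1)) = Mul(-40317, Rational(-196868008, 42658783)) = Rational(7937127478536, 42658783)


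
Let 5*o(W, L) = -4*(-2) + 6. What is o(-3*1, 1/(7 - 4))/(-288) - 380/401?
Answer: -276407/288720 ≈ -0.95735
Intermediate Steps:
o(W, L) = 14/5 (o(W, L) = (-4*(-2) + 6)/5 = (8 + 6)/5 = (⅕)*14 = 14/5)
o(-3*1, 1/(7 - 4))/(-288) - 380/401 = (14/5)/(-288) - 380/401 = (14/5)*(-1/288) - 380*1/401 = -7/720 - 380/401 = -276407/288720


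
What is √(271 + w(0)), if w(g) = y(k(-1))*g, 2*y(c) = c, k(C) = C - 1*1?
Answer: √271 ≈ 16.462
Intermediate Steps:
k(C) = -1 + C (k(C) = C - 1 = -1 + C)
y(c) = c/2
w(g) = -g (w(g) = ((-1 - 1)/2)*g = ((½)*(-2))*g = -g)
√(271 + w(0)) = √(271 - 1*0) = √(271 + 0) = √271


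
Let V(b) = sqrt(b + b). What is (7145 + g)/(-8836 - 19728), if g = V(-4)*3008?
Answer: -7145/28564 - 1504*I*sqrt(2)/7141 ≈ -0.25014 - 0.29785*I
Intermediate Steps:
V(b) = sqrt(2)*sqrt(b) (V(b) = sqrt(2*b) = sqrt(2)*sqrt(b))
g = 6016*I*sqrt(2) (g = (sqrt(2)*sqrt(-4))*3008 = (sqrt(2)*(2*I))*3008 = (2*I*sqrt(2))*3008 = 6016*I*sqrt(2) ≈ 8507.9*I)
(7145 + g)/(-8836 - 19728) = (7145 + 6016*I*sqrt(2))/(-8836 - 19728) = (7145 + 6016*I*sqrt(2))/(-28564) = (7145 + 6016*I*sqrt(2))*(-1/28564) = -7145/28564 - 1504*I*sqrt(2)/7141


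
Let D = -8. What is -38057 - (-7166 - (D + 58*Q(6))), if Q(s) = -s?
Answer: -31247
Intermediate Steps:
-38057 - (-7166 - (D + 58*Q(6))) = -38057 - (-7166 - (-8 + 58*(-1*6))) = -38057 - (-7166 - (-8 + 58*(-6))) = -38057 - (-7166 - (-8 - 348)) = -38057 - (-7166 - 1*(-356)) = -38057 - (-7166 + 356) = -38057 - 1*(-6810) = -38057 + 6810 = -31247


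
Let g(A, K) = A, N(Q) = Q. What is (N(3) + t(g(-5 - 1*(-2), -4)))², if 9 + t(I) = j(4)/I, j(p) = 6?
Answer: 64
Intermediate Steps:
t(I) = -9 + 6/I
(N(3) + t(g(-5 - 1*(-2), -4)))² = (3 + (-9 + 6/(-5 - 1*(-2))))² = (3 + (-9 + 6/(-5 + 2)))² = (3 + (-9 + 6/(-3)))² = (3 + (-9 + 6*(-⅓)))² = (3 + (-9 - 2))² = (3 - 11)² = (-8)² = 64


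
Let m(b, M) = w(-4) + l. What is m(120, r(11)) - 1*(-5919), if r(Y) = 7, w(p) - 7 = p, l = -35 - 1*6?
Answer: 5881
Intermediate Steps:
l = -41 (l = -35 - 6 = -41)
w(p) = 7 + p
m(b, M) = -38 (m(b, M) = (7 - 4) - 41 = 3 - 41 = -38)
m(120, r(11)) - 1*(-5919) = -38 - 1*(-5919) = -38 + 5919 = 5881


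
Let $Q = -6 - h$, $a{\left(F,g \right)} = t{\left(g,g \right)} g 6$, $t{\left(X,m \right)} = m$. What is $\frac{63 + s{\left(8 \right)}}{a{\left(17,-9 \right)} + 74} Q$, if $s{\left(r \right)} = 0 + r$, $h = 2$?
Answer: $- \frac{71}{70} \approx -1.0143$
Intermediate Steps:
$s{\left(r \right)} = r$
$a{\left(F,g \right)} = 6 g^{2}$ ($a{\left(F,g \right)} = g g 6 = g^{2} \cdot 6 = 6 g^{2}$)
$Q = -8$ ($Q = -6 - 2 = -8$)
$\frac{63 + s{\left(8 \right)}}{a{\left(17,-9 \right)} + 74} Q = \frac{63 + 8}{6 \left(-9\right)^{2} + 74} \left(-8\right) = \frac{71}{6 \cdot 81 + 74} \left(-8\right) = \frac{71}{486 + 74} \left(-8\right) = \frac{71}{560} \left(-8\right) = - \frac{71}{70}$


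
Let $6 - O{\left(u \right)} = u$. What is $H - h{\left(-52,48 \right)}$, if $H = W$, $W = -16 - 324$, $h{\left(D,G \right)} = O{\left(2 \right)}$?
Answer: $-344$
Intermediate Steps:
$O{\left(u \right)} = 6 - u$
$h{\left(D,G \right)} = 4$ ($h{\left(D,G \right)} = 6 - 2 = 4$)
$W = -340$ ($W = -16 - 324 = -340$)
$H = -340$
$H - h{\left(-52,48 \right)} = -340 - 4 = -344$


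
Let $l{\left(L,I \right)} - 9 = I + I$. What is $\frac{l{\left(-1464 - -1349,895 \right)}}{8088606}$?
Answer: $\frac{1799}{8088606} \approx 0.00022241$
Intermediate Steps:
$l{\left(L,I \right)} = 9 + 2 I$ ($l{\left(L,I \right)} = 9 + \left(I + I\right) = 9 + 2 I$)
$\frac{l{\left(-1464 - -1349,895 \right)}}{8088606} = \frac{9 + 2 \cdot 895}{8088606} = \left(9 + 1790\right) \frac{1}{8088606} = 1799 \cdot \frac{1}{8088606} = \frac{1799}{8088606}$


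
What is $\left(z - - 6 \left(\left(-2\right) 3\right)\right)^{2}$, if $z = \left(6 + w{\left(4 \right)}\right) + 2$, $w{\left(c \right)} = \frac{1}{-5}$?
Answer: $\frac{19881}{25} \approx 795.24$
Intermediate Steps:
$w{\left(c \right)} = - \frac{1}{5}$
$z = \frac{39}{5}$ ($z = \left(6 - \frac{1}{5}\right) + 2 = \frac{29}{5} + 2 = \frac{39}{5} \approx 7.8$)
$\left(z - - 6 \left(\left(-2\right) 3\right)\right)^{2} = \left(\frac{39}{5} - - 6 \left(\left(-2\right) 3\right)\right)^{2} = \left(\frac{39}{5} - \left(-6\right) \left(-6\right)\right)^{2} = \left(\frac{39}{5} - 36\right)^{2} = \left(- \frac{141}{5}\right)^{2} = \frac{19881}{25}$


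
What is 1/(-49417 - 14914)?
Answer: -1/64331 ≈ -1.5545e-5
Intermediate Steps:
1/(-49417 - 14914) = 1/(-64331) = -1/64331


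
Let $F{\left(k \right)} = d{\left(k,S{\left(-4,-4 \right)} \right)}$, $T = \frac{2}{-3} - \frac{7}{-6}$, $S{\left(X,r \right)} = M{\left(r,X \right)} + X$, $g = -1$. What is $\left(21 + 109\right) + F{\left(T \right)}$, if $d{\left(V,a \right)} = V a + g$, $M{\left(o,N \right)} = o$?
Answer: $125$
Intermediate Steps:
$S{\left(X,r \right)} = X + r$ ($S{\left(X,r \right)} = r + X = X + r$)
$T = \frac{1}{2}$ ($T = 2 \left(- \frac{1}{3}\right) - - \frac{7}{6} = - \frac{2}{3} + \frac{7}{6} = \frac{1}{2} \approx 0.5$)
$d{\left(V,a \right)} = -1 + V a$ ($d{\left(V,a \right)} = V a - 1 = -1 + V a$)
$F{\left(k \right)} = -1 - 8 k$ ($F{\left(k \right)} = -1 + k \left(-4 - 4\right) = -1 + k \left(-8\right) = -1 - 8 k$)
$\left(21 + 109\right) + F{\left(T \right)} = \left(21 + 109\right) - 5 = 130 - 5 = 125$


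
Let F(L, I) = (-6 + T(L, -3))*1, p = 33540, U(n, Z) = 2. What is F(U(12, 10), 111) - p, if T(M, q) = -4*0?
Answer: -33546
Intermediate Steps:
T(M, q) = 0
F(L, I) = -6 (F(L, I) = (-6 + 0)*1 = -6*1 = -6)
F(U(12, 10), 111) - p = -6 - 1*33540 = -6 - 33540 = -33546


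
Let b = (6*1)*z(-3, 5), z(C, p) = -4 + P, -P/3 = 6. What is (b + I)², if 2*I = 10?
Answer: 16129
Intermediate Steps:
P = -18 (P = -3*6 = -18)
I = 5 (I = (½)*10 = 5)
z(C, p) = -22 (z(C, p) = -4 - 18 = -22)
b = -132 (b = (6*1)*(-22) = 6*(-22) = -132)
(b + I)² = (-132 + 5)² = (-127)² = 16129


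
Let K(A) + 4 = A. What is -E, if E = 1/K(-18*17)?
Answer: 1/310 ≈ 0.0032258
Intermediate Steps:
K(A) = -4 + A
E = -1/310 (E = 1/(-4 - 18*17) = 1/(-4 - 306) = 1/(-310) = -1/310 ≈ -0.0032258)
-E = -1*(-1/310) = 1/310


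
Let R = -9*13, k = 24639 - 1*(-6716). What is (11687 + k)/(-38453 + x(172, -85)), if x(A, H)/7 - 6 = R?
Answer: -21521/19615 ≈ -1.0972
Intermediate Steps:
k = 31355 (k = 24639 + 6716 = 31355)
R = -117
x(A, H) = -777 (x(A, H) = 42 + 7*(-117) = 42 - 819 = -777)
(11687 + k)/(-38453 + x(172, -85)) = (11687 + 31355)/(-38453 - 777) = 43042/(-39230) = 43042*(-1/39230) = -21521/19615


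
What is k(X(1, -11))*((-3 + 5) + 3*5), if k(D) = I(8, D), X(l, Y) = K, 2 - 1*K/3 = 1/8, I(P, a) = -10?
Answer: -170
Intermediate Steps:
K = 45/8 (K = 6 - 3/8 = 45/8 ≈ 5.6250)
X(l, Y) = 45/8
k(D) = -10
k(X(1, -11))*((-3 + 5) + 3*5) = -10*((-3 + 5) + 3*5) = -10*(2 + 15) = -10*17 = -170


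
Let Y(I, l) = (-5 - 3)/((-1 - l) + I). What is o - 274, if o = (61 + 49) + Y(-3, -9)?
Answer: -828/5 ≈ -165.60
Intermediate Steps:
Y(I, l) = -8/(-1 + I - l)
o = 542/5 (o = (61 + 49) + 8/(1 - 9 - 1*(-3)) = 110 + 8/(1 - 9 + 3) = 110 + 8/(-5) = 110 + 8*(-⅕) = 110 - 8/5 = 542/5 ≈ 108.40)
o - 274 = 542/5 - 274 = -828/5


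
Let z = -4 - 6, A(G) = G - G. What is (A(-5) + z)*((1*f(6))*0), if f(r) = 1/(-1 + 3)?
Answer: 0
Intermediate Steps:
f(r) = ½ (f(r) = 1/2 = ½)
A(G) = 0
z = -10
(A(-5) + z)*((1*f(6))*0) = (0 - 10)*((1*(½))*0) = -5*0 = -10*0 = 0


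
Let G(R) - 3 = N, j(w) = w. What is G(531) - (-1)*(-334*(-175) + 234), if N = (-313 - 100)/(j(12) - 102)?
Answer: 5282243/90 ≈ 58692.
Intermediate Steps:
N = 413/90 (N = (-313 - 100)/(12 - 102) = -413/(-90) = -413*(-1/90) = 413/90 ≈ 4.5889)
G(R) = 683/90 (G(R) = 3 + 413/90 = 683/90)
G(531) - (-1)*(-334*(-175) + 234) = 683/90 - (-1)*(-334*(-175) + 234) = 683/90 - (-1)*(58450 + 234) = 683/90 - (-1)*58684 = 683/90 - 1*(-58684) = 683/90 + 58684 = 5282243/90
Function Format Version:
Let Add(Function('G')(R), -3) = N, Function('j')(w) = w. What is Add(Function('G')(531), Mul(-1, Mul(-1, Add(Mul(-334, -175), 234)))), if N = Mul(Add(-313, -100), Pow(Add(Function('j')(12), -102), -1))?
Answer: Rational(5282243, 90) ≈ 58692.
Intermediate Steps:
N = Rational(413, 90) (N = Mul(Add(-313, -100), Pow(Add(12, -102), -1)) = Mul(-413, Pow(-90, -1)) = Mul(-413, Rational(-1, 90)) = Rational(413, 90) ≈ 4.5889)
Function('G')(R) = Rational(683, 90) (Function('G')(R) = Add(3, Rational(413, 90)) = Rational(683, 90))
Add(Function('G')(531), Mul(-1, Mul(-1, Add(Mul(-334, -175), 234)))) = Add(Rational(683, 90), Mul(-1, Mul(-1, Add(Mul(-334, -175), 234)))) = Add(Rational(683, 90), Mul(-1, Mul(-1, Add(58450, 234)))) = Add(Rational(683, 90), Mul(-1, Mul(-1, 58684))) = Add(Rational(683, 90), Mul(-1, -58684)) = Add(Rational(683, 90), 58684) = Rational(5282243, 90)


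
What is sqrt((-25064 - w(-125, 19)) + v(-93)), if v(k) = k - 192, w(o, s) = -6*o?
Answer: I*sqrt(26099) ≈ 161.55*I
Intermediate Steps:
v(k) = -192 + k
sqrt((-25064 - w(-125, 19)) + v(-93)) = sqrt((-25064 - (-6)*(-125)) + (-192 - 93)) = sqrt((-25064 - 1*750) - 285) = sqrt((-25064 - 750) - 285) = sqrt(-25814 - 285) = sqrt(-26099) = I*sqrt(26099)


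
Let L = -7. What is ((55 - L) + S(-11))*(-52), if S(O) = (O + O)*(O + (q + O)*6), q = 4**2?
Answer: 18512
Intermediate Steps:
q = 16
S(O) = 2*O*(96 + 7*O) (S(O) = (O + O)*(O + (16 + O)*6) = (2*O)*(O + (96 + 6*O)) = (2*O)*(96 + 7*O) = 2*O*(96 + 7*O))
((55 - L) + S(-11))*(-52) = ((55 - 1*(-7)) + 2*(-11)*(96 + 7*(-11)))*(-52) = ((55 + 7) + 2*(-11)*(96 - 77))*(-52) = (62 + 2*(-11)*19)*(-52) = (62 - 418)*(-52) = -356*(-52) = 18512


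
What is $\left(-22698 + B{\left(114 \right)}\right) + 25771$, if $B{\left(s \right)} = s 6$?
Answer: $3757$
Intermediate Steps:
$B{\left(s \right)} = 6 s$
$\left(-22698 + B{\left(114 \right)}\right) + 25771 = \left(-22698 + 6 \cdot 114\right) + 25771 = \left(-22698 + 684\right) + 25771 = -22014 + 25771 = 3757$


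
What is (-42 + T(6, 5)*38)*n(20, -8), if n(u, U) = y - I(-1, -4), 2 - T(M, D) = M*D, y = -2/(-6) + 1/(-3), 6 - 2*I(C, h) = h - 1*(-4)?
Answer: 3318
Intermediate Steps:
I(C, h) = 1 - h/2 (I(C, h) = 3 - (h - 1*(-4))/2 = 3 - (h + 4)/2 = 3 - (4 + h)/2 = 3 + (-2 - h/2) = 1 - h/2)
y = 0 (y = -2*(-1/6) + 1*(-1/3) = 1/3 - 1/3 = 0)
T(M, D) = 2 - D*M (T(M, D) = 2 - M*D = 2 - D*M)
n(u, U) = -3 (n(u, U) = 0 - (1 - 1/2*(-4)) = 0 - (1 + 2) = 0 - 1*3 = 0 - 3 = -3)
(-42 + T(6, 5)*38)*n(20, -8) = (-42 + (2 - 1*5*6)*38)*(-3) = (-42 + (2 - 30)*38)*(-3) = (-42 - 28*38)*(-3) = (-42 - 1064)*(-3) = -1106*(-3) = 3318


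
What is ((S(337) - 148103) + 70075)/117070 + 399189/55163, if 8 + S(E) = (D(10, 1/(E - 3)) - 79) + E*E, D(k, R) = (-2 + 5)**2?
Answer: 48689301699/6457932410 ≈ 7.5395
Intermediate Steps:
D(k, R) = 9 (D(k, R) = 3**2 = 9)
S(E) = -78 + E**2 (S(E) = -8 + ((9 - 79) + E*E) = -8 + (-70 + E**2) = -78 + E**2)
((S(337) - 148103) + 70075)/117070 + 399189/55163 = (((-78 + 337**2) - 148103) + 70075)/117070 + 399189/55163 = (((-78 + 113569) - 148103) + 70075)*(1/117070) + 399189*(1/55163) = ((113491 - 148103) + 70075)*(1/117070) + 399189/55163 = (-34612 + 70075)*(1/117070) + 399189/55163 = 35463*(1/117070) + 399189/55163 = 35463/117070 + 399189/55163 = 48689301699/6457932410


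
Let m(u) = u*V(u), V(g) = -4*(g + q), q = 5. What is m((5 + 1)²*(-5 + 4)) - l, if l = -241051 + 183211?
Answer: 53376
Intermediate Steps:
V(g) = -20 - 4*g (V(g) = -4*(g + 5) = -4*(5 + g) = -20 - 4*g)
m(u) = u*(-20 - 4*u)
l = -57840
m((5 + 1)²*(-5 + 4)) - l = -4*(5 + 1)²*(-5 + 4)*(5 + (5 + 1)²*(-5 + 4)) - 1*(-57840) = -4*6²*(-1)*(5 + 6²*(-1)) + 57840 = -4*36*(-1)*(5 + 36*(-1)) + 57840 = -4*(-36)*(5 - 36) + 57840 = -4*(-36)*(-31) + 57840 = -4464 + 57840 = 53376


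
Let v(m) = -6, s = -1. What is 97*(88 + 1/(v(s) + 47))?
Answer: 350073/41 ≈ 8538.4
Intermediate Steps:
97*(88 + 1/(v(s) + 47)) = 97*(88 + 1/(-6 + 47)) = 97*(88 + 1/41) = 97*(3609/41) = 350073/41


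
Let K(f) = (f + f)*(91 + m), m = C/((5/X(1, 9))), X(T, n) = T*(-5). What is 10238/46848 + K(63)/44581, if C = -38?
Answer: 608943835/1044265344 ≈ 0.58313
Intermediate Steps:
X(T, n) = -5*T
m = 38 (m = -38/(5/((-5*1))) = -38/(5/(-5)) = -38/(5*(-⅕)) = -38/(-1) = -38*(-1) = 38)
K(f) = 258*f (K(f) = (f + f)*(91 + 38) = (2*f)*129 = 258*f)
10238/46848 + K(63)/44581 = 10238/46848 + (258*63)/44581 = 10238*(1/46848) + 16254*(1/44581) = 5119/23424 + 16254/44581 = 608943835/1044265344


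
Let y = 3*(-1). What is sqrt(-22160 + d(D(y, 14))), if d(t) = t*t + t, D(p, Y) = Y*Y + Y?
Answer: 5*sqrt(886) ≈ 148.83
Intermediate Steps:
y = -3
D(p, Y) = Y + Y**2 (D(p, Y) = Y**2 + Y = Y + Y**2)
d(t) = t + t**2 (d(t) = t**2 + t = t + t**2)
sqrt(-22160 + d(D(y, 14))) = sqrt(-22160 + (14*(1 + 14))*(1 + 14*(1 + 14))) = sqrt(-22160 + (14*15)*(1 + 14*15)) = sqrt(-22160 + 210*(1 + 210)) = sqrt(-22160 + 210*211) = sqrt(-22160 + 44310) = sqrt(22150) = 5*sqrt(886)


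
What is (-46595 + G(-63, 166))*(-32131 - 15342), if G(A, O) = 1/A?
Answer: 139356326878/63 ≈ 2.2120e+9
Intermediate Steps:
(-46595 + G(-63, 166))*(-32131 - 15342) = (-46595 + 1/(-63))*(-32131 - 15342) = (-46595 - 1/63)*(-47473) = -2935486/63*(-47473) = 139356326878/63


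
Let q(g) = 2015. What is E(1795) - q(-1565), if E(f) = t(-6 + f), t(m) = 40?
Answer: -1975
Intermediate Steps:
E(f) = 40
E(1795) - q(-1565) = 40 - 1*2015 = 40 - 2015 = -1975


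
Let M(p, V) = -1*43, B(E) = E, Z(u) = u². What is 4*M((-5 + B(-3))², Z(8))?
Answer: -172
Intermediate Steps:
M(p, V) = -43
4*M((-5 + B(-3))², Z(8)) = 4*(-43) = -172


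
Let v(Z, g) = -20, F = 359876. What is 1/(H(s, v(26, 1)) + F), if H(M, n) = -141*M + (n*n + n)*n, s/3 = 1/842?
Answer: 842/296615969 ≈ 2.8387e-6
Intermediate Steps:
s = 3/842 ≈ 0.0035629
H(M, n) = -141*M + n*(n + n²) (H(M, n) = -141*M + (n² + n)*n = -141*M + (n + n²)*n = -141*M + n*(n + n²))
1/(H(s, v(26, 1)) + F) = 1/(((-20)² + (-20)³ - 141*3/842) + 359876) = 1/((400 - 8000 - 423/842) + 359876) = 1/(-6399623/842 + 359876) = 1/(296615969/842) = 842/296615969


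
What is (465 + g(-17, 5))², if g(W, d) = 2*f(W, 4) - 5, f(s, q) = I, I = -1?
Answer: 209764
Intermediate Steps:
f(s, q) = -1
g(W, d) = -7 (g(W, d) = 2*(-1) - 5 = -2 - 5 = -7)
(465 + g(-17, 5))² = (465 - 7)² = 458² = 209764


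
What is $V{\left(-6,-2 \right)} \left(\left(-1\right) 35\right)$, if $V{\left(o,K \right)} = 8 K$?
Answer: $560$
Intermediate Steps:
$V{\left(-6,-2 \right)} \left(\left(-1\right) 35\right) = 8 \left(-2\right) \left(\left(-1\right) 35\right) = \left(-16\right) \left(-35\right) = 560$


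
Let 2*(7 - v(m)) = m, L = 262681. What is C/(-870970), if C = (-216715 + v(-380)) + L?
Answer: -46163/870970 ≈ -0.053002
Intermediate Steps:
v(m) = 7 - m/2
C = 46163 (C = (-216715 + (7 - 1/2*(-380))) + 262681 = (-216715 + (7 + 190)) + 262681 = (-216715 + 197) + 262681 = -216518 + 262681 = 46163)
C/(-870970) = 46163/(-870970) = 46163*(-1/870970) = -46163/870970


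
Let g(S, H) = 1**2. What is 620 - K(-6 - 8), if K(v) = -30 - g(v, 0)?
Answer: 651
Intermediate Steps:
g(S, H) = 1
K(v) = -31 (K(v) = -30 - 1*1 = -30 - 1 = -31)
620 - K(-6 - 8) = 620 - 1*(-31) = 620 + 31 = 651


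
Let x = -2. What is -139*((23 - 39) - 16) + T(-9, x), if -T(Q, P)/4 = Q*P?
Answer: 4376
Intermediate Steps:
T(Q, P) = -4*P*Q (T(Q, P) = -4*Q*P = -4*P*Q)
-139*((23 - 39) - 16) + T(-9, x) = -139*((23 - 39) - 16) - 4*(-2)*(-9) = -139*(-16 - 16) - 72 = -139*(-32) - 72 = 4448 - 72 = 4376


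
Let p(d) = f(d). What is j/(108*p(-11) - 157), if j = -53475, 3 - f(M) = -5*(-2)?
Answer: 53475/913 ≈ 58.571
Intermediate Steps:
f(M) = -7 (f(M) = 3 - (-5)*(-2) = 3 - 1*10 = 3 - 10 = -7)
p(d) = -7
j/(108*p(-11) - 157) = -53475/(108*(-7) - 157) = -53475/(-756 - 157) = -53475/(-913) = -53475*(-1/913) = 53475/913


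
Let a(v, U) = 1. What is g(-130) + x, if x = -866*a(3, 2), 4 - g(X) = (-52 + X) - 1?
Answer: -679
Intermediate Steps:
g(X) = 57 - X (g(X) = 4 - ((-52 + X) - 1) = 4 - (-53 + X) = 4 + (53 - X) = 57 - X)
x = -866 (x = -866*1 = -866)
g(-130) + x = (57 - 1*(-130)) - 866 = (57 + 130) - 866 = 187 - 866 = -679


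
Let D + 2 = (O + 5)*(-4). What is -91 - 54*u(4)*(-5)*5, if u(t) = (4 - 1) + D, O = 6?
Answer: -58141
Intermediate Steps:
D = -46 (D = -2 + (6 + 5)*(-4) = -2 + 11*(-4) = -2 - 44 = -46)
u(t) = -43 (u(t) = (4 - 1) - 46 = 3 - 46 = -43)
-91 - 54*u(4)*(-5)*5 = -91 - 54*(-43*(-5))*5 = -91 - 11610*5 = -91 - 54*1075 = -91 - 58050 = -58141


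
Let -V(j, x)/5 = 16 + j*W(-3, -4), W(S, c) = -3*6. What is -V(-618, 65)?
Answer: 55700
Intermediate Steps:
W(S, c) = -18
V(j, x) = -80 + 90*j (V(j, x) = -5*(16 + j*(-18)) = -5*(16 - 18*j) = -80 + 90*j)
-V(-618, 65) = -(-80 + 90*(-618)) = -(-80 - 55620) = -1*(-55700) = 55700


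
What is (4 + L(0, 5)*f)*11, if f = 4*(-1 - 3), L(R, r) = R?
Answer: 44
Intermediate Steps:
f = -16 (f = 4*(-4) = -16)
(4 + L(0, 5)*f)*11 = (4 + 0*(-16))*11 = (4 + 0)*11 = 4*11 = 44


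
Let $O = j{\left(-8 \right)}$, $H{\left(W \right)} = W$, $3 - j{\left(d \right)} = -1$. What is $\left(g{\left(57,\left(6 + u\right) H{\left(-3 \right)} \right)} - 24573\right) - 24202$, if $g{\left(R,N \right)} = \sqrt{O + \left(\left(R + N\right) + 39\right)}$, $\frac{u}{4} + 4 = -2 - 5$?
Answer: $-48775 + \sqrt{214} \approx -48760.0$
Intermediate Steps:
$j{\left(d \right)} = 4$ ($j{\left(d \right)} = 3 - -1 = 3 + 1 = 4$)
$O = 4$
$u = -44$ ($u = -16 + 4 \left(-2 - 5\right) = -16 + 4 \left(-7\right) = -16 - 28 = -44$)
$g{\left(R,N \right)} = \sqrt{43 + N + R}$ ($g{\left(R,N \right)} = \sqrt{4 + \left(\left(R + N\right) + 39\right)} = \sqrt{4 + \left(\left(N + R\right) + 39\right)} = \sqrt{4 + \left(39 + N + R\right)} = \sqrt{43 + N + R}$)
$\left(g{\left(57,\left(6 + u\right) H{\left(-3 \right)} \right)} - 24573\right) - 24202 = \left(\sqrt{43 + \left(6 - 44\right) \left(-3\right) + 57} - 24573\right) - 24202 = \left(\sqrt{43 - -114 + 57} - 24573\right) - 24202 = \left(\sqrt{43 + 114 + 57} - 24573\right) - 24202 = \left(\sqrt{214} - 24573\right) - 24202 = \left(-24573 + \sqrt{214}\right) - 24202 = -48775 + \sqrt{214}$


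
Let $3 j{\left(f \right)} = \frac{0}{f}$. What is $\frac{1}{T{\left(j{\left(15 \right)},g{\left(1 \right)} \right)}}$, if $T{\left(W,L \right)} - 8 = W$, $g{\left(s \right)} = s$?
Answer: $\frac{1}{8} \approx 0.125$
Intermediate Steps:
$j{\left(f \right)} = 0$ ($j{\left(f \right)} = \frac{0 \frac{1}{f}}{3} = \frac{1}{3} \cdot 0 = 0$)
$T{\left(W,L \right)} = 8 + W$
$\frac{1}{T{\left(j{\left(15 \right)},g{\left(1 \right)} \right)}} = \frac{1}{8 + 0} = \frac{1}{8}$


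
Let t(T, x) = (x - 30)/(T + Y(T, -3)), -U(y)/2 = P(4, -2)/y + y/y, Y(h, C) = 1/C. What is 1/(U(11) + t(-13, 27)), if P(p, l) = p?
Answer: -440/1101 ≈ -0.39964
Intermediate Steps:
U(y) = -2 - 8/y (U(y) = -2*(4/y + y/y) = -2*(4/y + 1) = -2*(1 + 4/y) = -2 - 8/y)
t(T, x) = (-30 + x)/(-1/3 + T) (t(T, x) = (x - 30)/(T + 1/(-3)) = (-30 + x)/(T - 1/3) = (-30 + x)/(-1/3 + T))
1/(U(11) + t(-13, 27)) = 1/((-2 - 8/11) + 3*(-30 + 27)/(-1 + 3*(-13))) = 1/((-2 - 8*1/11) + 3*(-3)/(-1 - 39)) = 1/((-2 - 8/11) + 3*(-3)/(-40)) = 1/(-30/11 + 3*(-1/40)*(-3)) = 1/(-30/11 + 9/40) = 1/(-1101/440) = -440/1101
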